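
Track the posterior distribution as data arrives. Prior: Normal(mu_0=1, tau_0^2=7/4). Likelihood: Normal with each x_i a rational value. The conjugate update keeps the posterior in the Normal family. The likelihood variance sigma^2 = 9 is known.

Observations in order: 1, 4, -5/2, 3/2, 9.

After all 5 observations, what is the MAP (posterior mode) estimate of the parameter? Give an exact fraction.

127/71

obs 1: x=1 → posterior Normal(1, 63/43)
obs 2: x=4 → posterior Normal(71/50, 63/50)
obs 3: x=-5/2 → posterior Normal(107/114, 21/19)
obs 4: x=3/2 → posterior Normal(1, 63/64)
obs 5: x=9 → posterior Normal(127/71, 63/71)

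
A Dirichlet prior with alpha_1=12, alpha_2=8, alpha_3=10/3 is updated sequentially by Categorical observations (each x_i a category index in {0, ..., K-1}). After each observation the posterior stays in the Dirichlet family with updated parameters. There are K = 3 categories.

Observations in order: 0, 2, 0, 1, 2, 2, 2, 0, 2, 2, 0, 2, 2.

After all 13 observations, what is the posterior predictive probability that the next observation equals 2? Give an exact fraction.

obs 1: x=0 → posterior Dirichlet(13, 8, 10/3)
obs 2: x=2 → posterior Dirichlet(13, 8, 13/3)
obs 3: x=0 → posterior Dirichlet(14, 8, 13/3)
obs 4: x=1 → posterior Dirichlet(14, 9, 13/3)
obs 5: x=2 → posterior Dirichlet(14, 9, 16/3)
obs 6: x=2 → posterior Dirichlet(14, 9, 19/3)
obs 7: x=2 → posterior Dirichlet(14, 9, 22/3)
obs 8: x=0 → posterior Dirichlet(15, 9, 22/3)
obs 9: x=2 → posterior Dirichlet(15, 9, 25/3)
obs 10: x=2 → posterior Dirichlet(15, 9, 28/3)
obs 11: x=0 → posterior Dirichlet(16, 9, 28/3)
obs 12: x=2 → posterior Dirichlet(16, 9, 31/3)
obs 13: x=2 → posterior Dirichlet(16, 9, 34/3)

34/109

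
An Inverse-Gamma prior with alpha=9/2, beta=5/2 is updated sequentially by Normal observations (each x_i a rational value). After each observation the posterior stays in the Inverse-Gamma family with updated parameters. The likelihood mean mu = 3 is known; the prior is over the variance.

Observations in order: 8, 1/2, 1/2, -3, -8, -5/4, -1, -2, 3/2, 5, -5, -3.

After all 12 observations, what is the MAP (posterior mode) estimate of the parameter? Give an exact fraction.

obs 1: x=8 → posterior Inverse-Gamma(5, 15)
obs 2: x=1/2 → posterior Inverse-Gamma(11/2, 145/8)
obs 3: x=1/2 → posterior Inverse-Gamma(6, 85/4)
obs 4: x=-3 → posterior Inverse-Gamma(13/2, 157/4)
obs 5: x=-8 → posterior Inverse-Gamma(7, 399/4)
obs 6: x=-5/4 → posterior Inverse-Gamma(15/2, 3481/32)
obs 7: x=-1 → posterior Inverse-Gamma(8, 3737/32)
obs 8: x=-2 → posterior Inverse-Gamma(17/2, 4137/32)
obs 9: x=3/2 → posterior Inverse-Gamma(9, 4173/32)
obs 10: x=5 → posterior Inverse-Gamma(19/2, 4237/32)
obs 11: x=-5 → posterior Inverse-Gamma(10, 5261/32)
obs 12: x=-3 → posterior Inverse-Gamma(21/2, 5837/32)

5837/368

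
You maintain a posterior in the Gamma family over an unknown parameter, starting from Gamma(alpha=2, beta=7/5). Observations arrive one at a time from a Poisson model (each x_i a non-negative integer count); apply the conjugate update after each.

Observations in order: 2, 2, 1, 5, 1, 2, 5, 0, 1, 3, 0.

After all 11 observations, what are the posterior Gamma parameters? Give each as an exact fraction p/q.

alpha=24, beta=62/5

obs 1: x=2 → posterior Gamma(4, 12/5)
obs 2: x=2 → posterior Gamma(6, 17/5)
obs 3: x=1 → posterior Gamma(7, 22/5)
obs 4: x=5 → posterior Gamma(12, 27/5)
obs 5: x=1 → posterior Gamma(13, 32/5)
obs 6: x=2 → posterior Gamma(15, 37/5)
obs 7: x=5 → posterior Gamma(20, 42/5)
obs 8: x=0 → posterior Gamma(20, 47/5)
obs 9: x=1 → posterior Gamma(21, 52/5)
obs 10: x=3 → posterior Gamma(24, 57/5)
obs 11: x=0 → posterior Gamma(24, 62/5)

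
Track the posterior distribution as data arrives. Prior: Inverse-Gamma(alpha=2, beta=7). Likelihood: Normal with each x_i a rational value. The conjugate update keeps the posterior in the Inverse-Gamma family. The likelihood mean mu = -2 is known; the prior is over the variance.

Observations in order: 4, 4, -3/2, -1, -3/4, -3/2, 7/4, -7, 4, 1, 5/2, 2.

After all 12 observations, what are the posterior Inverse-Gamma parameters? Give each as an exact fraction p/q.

obs 1: x=4 → posterior Inverse-Gamma(5/2, 25)
obs 2: x=4 → posterior Inverse-Gamma(3, 43)
obs 3: x=-3/2 → posterior Inverse-Gamma(7/2, 345/8)
obs 4: x=-1 → posterior Inverse-Gamma(4, 349/8)
obs 5: x=-3/4 → posterior Inverse-Gamma(9/2, 1421/32)
obs 6: x=-3/2 → posterior Inverse-Gamma(5, 1425/32)
obs 7: x=7/4 → posterior Inverse-Gamma(11/2, 825/16)
obs 8: x=-7 → posterior Inverse-Gamma(6, 1025/16)
obs 9: x=4 → posterior Inverse-Gamma(13/2, 1313/16)
obs 10: x=1 → posterior Inverse-Gamma(7, 1385/16)
obs 11: x=5/2 → posterior Inverse-Gamma(15/2, 1547/16)
obs 12: x=2 → posterior Inverse-Gamma(8, 1675/16)

alpha=8, beta=1675/16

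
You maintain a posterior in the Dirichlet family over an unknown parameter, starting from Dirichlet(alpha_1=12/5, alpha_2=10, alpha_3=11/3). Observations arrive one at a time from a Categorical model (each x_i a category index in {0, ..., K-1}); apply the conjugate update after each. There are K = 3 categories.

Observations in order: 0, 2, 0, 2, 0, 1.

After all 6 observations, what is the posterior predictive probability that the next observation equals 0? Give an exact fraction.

obs 1: x=0 → posterior Dirichlet(17/5, 10, 11/3)
obs 2: x=2 → posterior Dirichlet(17/5, 10, 14/3)
obs 3: x=0 → posterior Dirichlet(22/5, 10, 14/3)
obs 4: x=2 → posterior Dirichlet(22/5, 10, 17/3)
obs 5: x=0 → posterior Dirichlet(27/5, 10, 17/3)
obs 6: x=1 → posterior Dirichlet(27/5, 11, 17/3)

81/331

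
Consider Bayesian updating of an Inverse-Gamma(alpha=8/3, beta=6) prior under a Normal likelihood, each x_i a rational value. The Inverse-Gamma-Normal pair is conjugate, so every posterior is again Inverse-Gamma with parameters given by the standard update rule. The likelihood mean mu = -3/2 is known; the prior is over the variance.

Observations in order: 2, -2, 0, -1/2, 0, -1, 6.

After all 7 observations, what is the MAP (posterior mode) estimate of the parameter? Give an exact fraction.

519/86

obs 1: x=2 → posterior Inverse-Gamma(19/6, 97/8)
obs 2: x=-2 → posterior Inverse-Gamma(11/3, 49/4)
obs 3: x=0 → posterior Inverse-Gamma(25/6, 107/8)
obs 4: x=-1/2 → posterior Inverse-Gamma(14/3, 111/8)
obs 5: x=0 → posterior Inverse-Gamma(31/6, 15)
obs 6: x=-1 → posterior Inverse-Gamma(17/3, 121/8)
obs 7: x=6 → posterior Inverse-Gamma(37/6, 173/4)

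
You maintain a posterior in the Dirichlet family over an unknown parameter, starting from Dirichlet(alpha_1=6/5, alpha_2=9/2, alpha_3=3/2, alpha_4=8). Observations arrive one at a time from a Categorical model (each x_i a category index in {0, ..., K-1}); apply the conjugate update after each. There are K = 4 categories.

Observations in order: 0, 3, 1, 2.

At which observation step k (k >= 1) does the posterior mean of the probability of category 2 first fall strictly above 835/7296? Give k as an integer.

obs 1: x=0 → posterior Dirichlet(11/5, 9/2, 3/2, 8)
obs 2: x=3 → posterior Dirichlet(11/5, 9/2, 3/2, 9)
obs 3: x=1 → posterior Dirichlet(11/5, 11/2, 3/2, 9)
obs 4: x=2 → posterior Dirichlet(11/5, 11/2, 5/2, 9)

k = 4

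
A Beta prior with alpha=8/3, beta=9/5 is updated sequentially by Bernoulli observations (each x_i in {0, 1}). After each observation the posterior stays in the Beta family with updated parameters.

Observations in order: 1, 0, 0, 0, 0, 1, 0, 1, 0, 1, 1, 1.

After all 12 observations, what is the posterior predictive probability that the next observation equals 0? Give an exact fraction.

obs 1: x=1 → posterior Beta(11/3, 9/5)
obs 2: x=0 → posterior Beta(11/3, 14/5)
obs 3: x=0 → posterior Beta(11/3, 19/5)
obs 4: x=0 → posterior Beta(11/3, 24/5)
obs 5: x=0 → posterior Beta(11/3, 29/5)
obs 6: x=1 → posterior Beta(14/3, 29/5)
obs 7: x=0 → posterior Beta(14/3, 34/5)
obs 8: x=1 → posterior Beta(17/3, 34/5)
obs 9: x=0 → posterior Beta(17/3, 39/5)
obs 10: x=1 → posterior Beta(20/3, 39/5)
obs 11: x=1 → posterior Beta(23/3, 39/5)
obs 12: x=1 → posterior Beta(26/3, 39/5)

9/19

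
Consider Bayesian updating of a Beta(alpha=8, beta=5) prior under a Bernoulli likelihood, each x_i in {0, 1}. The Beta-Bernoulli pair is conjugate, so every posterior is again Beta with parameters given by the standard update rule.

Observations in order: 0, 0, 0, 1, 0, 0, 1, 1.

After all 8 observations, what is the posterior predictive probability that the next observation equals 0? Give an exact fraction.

10/21

obs 1: x=0 → posterior Beta(8, 6)
obs 2: x=0 → posterior Beta(8, 7)
obs 3: x=0 → posterior Beta(8, 8)
obs 4: x=1 → posterior Beta(9, 8)
obs 5: x=0 → posterior Beta(9, 9)
obs 6: x=0 → posterior Beta(9, 10)
obs 7: x=1 → posterior Beta(10, 10)
obs 8: x=1 → posterior Beta(11, 10)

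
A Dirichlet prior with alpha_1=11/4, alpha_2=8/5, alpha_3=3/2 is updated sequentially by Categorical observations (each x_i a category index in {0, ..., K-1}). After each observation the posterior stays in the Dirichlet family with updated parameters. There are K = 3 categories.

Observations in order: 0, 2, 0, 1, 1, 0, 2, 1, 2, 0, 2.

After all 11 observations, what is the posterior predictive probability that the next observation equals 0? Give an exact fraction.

obs 1: x=0 → posterior Dirichlet(15/4, 8/5, 3/2)
obs 2: x=2 → posterior Dirichlet(15/4, 8/5, 5/2)
obs 3: x=0 → posterior Dirichlet(19/4, 8/5, 5/2)
obs 4: x=1 → posterior Dirichlet(19/4, 13/5, 5/2)
obs 5: x=1 → posterior Dirichlet(19/4, 18/5, 5/2)
obs 6: x=0 → posterior Dirichlet(23/4, 18/5, 5/2)
obs 7: x=2 → posterior Dirichlet(23/4, 18/5, 7/2)
obs 8: x=1 → posterior Dirichlet(23/4, 23/5, 7/2)
obs 9: x=2 → posterior Dirichlet(23/4, 23/5, 9/2)
obs 10: x=0 → posterior Dirichlet(27/4, 23/5, 9/2)
obs 11: x=2 → posterior Dirichlet(27/4, 23/5, 11/2)

135/337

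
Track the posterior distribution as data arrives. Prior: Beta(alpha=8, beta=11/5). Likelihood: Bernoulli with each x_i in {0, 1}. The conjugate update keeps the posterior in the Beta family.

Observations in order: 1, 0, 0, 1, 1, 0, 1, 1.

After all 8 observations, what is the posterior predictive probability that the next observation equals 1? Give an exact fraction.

5/7

obs 1: x=1 → posterior Beta(9, 11/5)
obs 2: x=0 → posterior Beta(9, 16/5)
obs 3: x=0 → posterior Beta(9, 21/5)
obs 4: x=1 → posterior Beta(10, 21/5)
obs 5: x=1 → posterior Beta(11, 21/5)
obs 6: x=0 → posterior Beta(11, 26/5)
obs 7: x=1 → posterior Beta(12, 26/5)
obs 8: x=1 → posterior Beta(13, 26/5)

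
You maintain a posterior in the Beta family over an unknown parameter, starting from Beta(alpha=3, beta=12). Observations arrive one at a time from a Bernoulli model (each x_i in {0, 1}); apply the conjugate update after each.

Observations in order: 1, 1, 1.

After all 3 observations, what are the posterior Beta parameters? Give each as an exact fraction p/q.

alpha=6, beta=12

obs 1: x=1 → posterior Beta(4, 12)
obs 2: x=1 → posterior Beta(5, 12)
obs 3: x=1 → posterior Beta(6, 12)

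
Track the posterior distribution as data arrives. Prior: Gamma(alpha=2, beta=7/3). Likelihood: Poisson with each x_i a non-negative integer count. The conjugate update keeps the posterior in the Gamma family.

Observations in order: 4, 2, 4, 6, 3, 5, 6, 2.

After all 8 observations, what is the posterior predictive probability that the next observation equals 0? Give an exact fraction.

obs 1: x=4 → posterior Gamma(6, 10/3)
obs 2: x=2 → posterior Gamma(8, 13/3)
obs 3: x=4 → posterior Gamma(12, 16/3)
obs 4: x=6 → posterior Gamma(18, 19/3)
obs 5: x=3 → posterior Gamma(21, 22/3)
obs 6: x=5 → posterior Gamma(26, 25/3)
obs 7: x=6 → posterior Gamma(32, 28/3)
obs 8: x=2 → posterior Gamma(34, 31/3)

508507766528375922442969666478706045897328683433921/11756638905368616011414050501310355554617941909569536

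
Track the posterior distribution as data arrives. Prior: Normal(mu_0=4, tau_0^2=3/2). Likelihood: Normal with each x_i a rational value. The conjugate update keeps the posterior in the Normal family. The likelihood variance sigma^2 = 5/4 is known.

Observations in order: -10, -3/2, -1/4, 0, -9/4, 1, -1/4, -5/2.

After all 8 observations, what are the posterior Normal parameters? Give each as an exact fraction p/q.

obs 1: x=-10 → posterior Normal(-40/11, 15/22)
obs 2: x=-3/2 → posterior Normal(-49/17, 15/34)
obs 3: x=-1/4 → posterior Normal(-101/46, 15/46)
obs 4: x=0 → posterior Normal(-101/58, 15/58)
obs 5: x=-9/4 → posterior Normal(-64/35, 3/14)
obs 6: x=1 → posterior Normal(-58/41, 15/82)
obs 7: x=-1/4 → posterior Normal(-119/94, 15/94)
obs 8: x=-5/2 → posterior Normal(-149/106, 15/106)

mu_0=-149/106, tau_0^2=15/106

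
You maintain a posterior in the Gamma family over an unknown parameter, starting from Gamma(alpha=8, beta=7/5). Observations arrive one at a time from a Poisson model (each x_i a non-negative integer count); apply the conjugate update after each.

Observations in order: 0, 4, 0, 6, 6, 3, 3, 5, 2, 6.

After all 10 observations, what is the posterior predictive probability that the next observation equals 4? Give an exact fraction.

obs 1: x=0 → posterior Gamma(8, 12/5)
obs 2: x=4 → posterior Gamma(12, 17/5)
obs 3: x=0 → posterior Gamma(12, 22/5)
obs 4: x=6 → posterior Gamma(18, 27/5)
obs 5: x=6 → posterior Gamma(24, 32/5)
obs 6: x=3 → posterior Gamma(27, 37/5)
obs 7: x=3 → posterior Gamma(30, 42/5)
obs 8: x=5 → posterior Gamma(35, 47/5)
obs 9: x=2 → posterior Gamma(37, 52/5)
obs 10: x=6 → posterior Gamma(43, 57/5)

324473360773906375162656772104526410405015001372554031504773031403798388675324815625/1747468703417885315752561049973641146578403613258235523169542829092212614758827819008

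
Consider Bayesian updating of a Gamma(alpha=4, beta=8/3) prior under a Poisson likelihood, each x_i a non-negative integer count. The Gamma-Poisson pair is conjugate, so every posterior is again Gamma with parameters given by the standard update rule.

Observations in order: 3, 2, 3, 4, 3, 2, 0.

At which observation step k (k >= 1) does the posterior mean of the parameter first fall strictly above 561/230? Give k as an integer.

obs 1: x=3 → posterior Gamma(7, 11/3)
obs 2: x=2 → posterior Gamma(9, 14/3)
obs 3: x=3 → posterior Gamma(12, 17/3)
obs 4: x=4 → posterior Gamma(16, 20/3)
obs 5: x=3 → posterior Gamma(19, 23/3)
obs 6: x=2 → posterior Gamma(21, 26/3)
obs 7: x=0 → posterior Gamma(21, 29/3)

k = 5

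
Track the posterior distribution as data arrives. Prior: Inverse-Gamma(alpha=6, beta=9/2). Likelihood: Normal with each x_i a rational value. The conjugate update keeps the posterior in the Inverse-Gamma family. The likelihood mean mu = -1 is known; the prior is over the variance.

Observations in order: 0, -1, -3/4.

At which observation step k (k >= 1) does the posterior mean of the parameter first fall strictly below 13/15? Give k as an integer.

k = 2

obs 1: x=0 → posterior Inverse-Gamma(13/2, 5)
obs 2: x=-1 → posterior Inverse-Gamma(7, 5)
obs 3: x=-3/4 → posterior Inverse-Gamma(15/2, 161/32)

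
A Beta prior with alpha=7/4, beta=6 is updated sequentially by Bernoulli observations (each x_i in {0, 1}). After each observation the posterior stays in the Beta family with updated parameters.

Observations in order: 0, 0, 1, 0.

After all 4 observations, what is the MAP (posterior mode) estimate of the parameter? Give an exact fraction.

obs 1: x=0 → posterior Beta(7/4, 7)
obs 2: x=0 → posterior Beta(7/4, 8)
obs 3: x=1 → posterior Beta(11/4, 8)
obs 4: x=0 → posterior Beta(11/4, 9)

7/39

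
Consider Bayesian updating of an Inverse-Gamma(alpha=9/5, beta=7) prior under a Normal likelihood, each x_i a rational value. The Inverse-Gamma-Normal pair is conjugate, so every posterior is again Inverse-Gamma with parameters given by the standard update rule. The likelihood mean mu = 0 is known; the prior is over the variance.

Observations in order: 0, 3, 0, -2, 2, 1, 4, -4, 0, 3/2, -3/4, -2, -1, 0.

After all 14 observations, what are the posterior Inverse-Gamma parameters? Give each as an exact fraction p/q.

alpha=44/5, beta=1149/32

obs 1: x=0 → posterior Inverse-Gamma(23/10, 7)
obs 2: x=3 → posterior Inverse-Gamma(14/5, 23/2)
obs 3: x=0 → posterior Inverse-Gamma(33/10, 23/2)
obs 4: x=-2 → posterior Inverse-Gamma(19/5, 27/2)
obs 5: x=2 → posterior Inverse-Gamma(43/10, 31/2)
obs 6: x=1 → posterior Inverse-Gamma(24/5, 16)
obs 7: x=4 → posterior Inverse-Gamma(53/10, 24)
obs 8: x=-4 → posterior Inverse-Gamma(29/5, 32)
obs 9: x=0 → posterior Inverse-Gamma(63/10, 32)
obs 10: x=3/2 → posterior Inverse-Gamma(34/5, 265/8)
obs 11: x=-3/4 → posterior Inverse-Gamma(73/10, 1069/32)
obs 12: x=-2 → posterior Inverse-Gamma(39/5, 1133/32)
obs 13: x=-1 → posterior Inverse-Gamma(83/10, 1149/32)
obs 14: x=0 → posterior Inverse-Gamma(44/5, 1149/32)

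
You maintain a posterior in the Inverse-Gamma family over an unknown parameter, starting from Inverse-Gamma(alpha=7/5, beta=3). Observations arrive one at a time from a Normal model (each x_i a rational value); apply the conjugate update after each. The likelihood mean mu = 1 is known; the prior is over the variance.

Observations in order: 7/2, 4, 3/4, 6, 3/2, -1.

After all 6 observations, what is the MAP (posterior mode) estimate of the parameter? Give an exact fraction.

obs 1: x=7/2 → posterior Inverse-Gamma(19/10, 49/8)
obs 2: x=4 → posterior Inverse-Gamma(12/5, 85/8)
obs 3: x=3/4 → posterior Inverse-Gamma(29/10, 341/32)
obs 4: x=6 → posterior Inverse-Gamma(17/5, 741/32)
obs 5: x=3/2 → posterior Inverse-Gamma(39/10, 745/32)
obs 6: x=-1 → posterior Inverse-Gamma(22/5, 809/32)

4045/864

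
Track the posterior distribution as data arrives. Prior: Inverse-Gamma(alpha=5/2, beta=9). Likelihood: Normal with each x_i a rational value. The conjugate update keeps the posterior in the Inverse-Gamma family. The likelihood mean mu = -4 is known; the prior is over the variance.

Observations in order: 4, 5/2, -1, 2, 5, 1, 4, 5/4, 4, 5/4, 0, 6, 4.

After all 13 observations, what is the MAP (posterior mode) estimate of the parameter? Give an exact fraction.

obs 1: x=4 → posterior Inverse-Gamma(3, 41)
obs 2: x=5/2 → posterior Inverse-Gamma(7/2, 497/8)
obs 3: x=-1 → posterior Inverse-Gamma(4, 533/8)
obs 4: x=2 → posterior Inverse-Gamma(9/2, 677/8)
obs 5: x=5 → posterior Inverse-Gamma(5, 1001/8)
obs 6: x=1 → posterior Inverse-Gamma(11/2, 1101/8)
obs 7: x=4 → posterior Inverse-Gamma(6, 1357/8)
obs 8: x=5/4 → posterior Inverse-Gamma(13/2, 5869/32)
obs 9: x=4 → posterior Inverse-Gamma(7, 6893/32)
obs 10: x=5/4 → posterior Inverse-Gamma(15/2, 3667/16)
obs 11: x=0 → posterior Inverse-Gamma(8, 3795/16)
obs 12: x=6 → posterior Inverse-Gamma(17/2, 4595/16)
obs 13: x=4 → posterior Inverse-Gamma(9, 5107/16)

5107/160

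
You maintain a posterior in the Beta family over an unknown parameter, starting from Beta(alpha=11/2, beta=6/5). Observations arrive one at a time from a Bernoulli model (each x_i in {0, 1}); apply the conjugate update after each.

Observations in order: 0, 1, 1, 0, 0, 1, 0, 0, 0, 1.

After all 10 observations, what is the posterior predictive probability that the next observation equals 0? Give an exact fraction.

obs 1: x=0 → posterior Beta(11/2, 11/5)
obs 2: x=1 → posterior Beta(13/2, 11/5)
obs 3: x=1 → posterior Beta(15/2, 11/5)
obs 4: x=0 → posterior Beta(15/2, 16/5)
obs 5: x=0 → posterior Beta(15/2, 21/5)
obs 6: x=1 → posterior Beta(17/2, 21/5)
obs 7: x=0 → posterior Beta(17/2, 26/5)
obs 8: x=0 → posterior Beta(17/2, 31/5)
obs 9: x=0 → posterior Beta(17/2, 36/5)
obs 10: x=1 → posterior Beta(19/2, 36/5)

72/167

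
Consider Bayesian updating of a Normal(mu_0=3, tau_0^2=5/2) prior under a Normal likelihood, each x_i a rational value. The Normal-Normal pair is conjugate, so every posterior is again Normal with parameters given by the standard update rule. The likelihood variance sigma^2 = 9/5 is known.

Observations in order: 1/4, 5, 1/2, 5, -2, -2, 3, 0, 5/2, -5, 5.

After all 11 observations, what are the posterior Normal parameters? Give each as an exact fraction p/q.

mu_0=1441/1172, tau_0^2=45/293

obs 1: x=1/4 → posterior Normal(241/172, 45/43)
obs 2: x=5 → posterior Normal(741/272, 45/68)
obs 3: x=1/2 → posterior Normal(791/372, 15/31)
obs 4: x=5 → posterior Normal(1291/472, 45/118)
obs 5: x=-2 → posterior Normal(1091/572, 45/143)
obs 6: x=-2 → posterior Normal(297/224, 15/56)
obs 7: x=3 → posterior Normal(1191/772, 45/193)
obs 8: x=0 → posterior Normal(1191/872, 45/218)
obs 9: x=5/2 → posterior Normal(1441/972, 5/27)
obs 10: x=-5 → posterior Normal(941/1072, 45/268)
obs 11: x=5 → posterior Normal(1441/1172, 45/293)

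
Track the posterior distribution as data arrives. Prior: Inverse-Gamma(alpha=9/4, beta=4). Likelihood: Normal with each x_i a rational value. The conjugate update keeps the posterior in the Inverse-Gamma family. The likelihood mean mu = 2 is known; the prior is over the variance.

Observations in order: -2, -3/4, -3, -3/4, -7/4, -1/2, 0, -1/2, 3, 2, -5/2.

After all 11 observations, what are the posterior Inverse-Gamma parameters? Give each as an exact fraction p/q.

alpha=31/4, beta=1855/32

obs 1: x=-2 → posterior Inverse-Gamma(11/4, 12)
obs 2: x=-3/4 → posterior Inverse-Gamma(13/4, 505/32)
obs 3: x=-3 → posterior Inverse-Gamma(15/4, 905/32)
obs 4: x=-3/4 → posterior Inverse-Gamma(17/4, 513/16)
obs 5: x=-7/4 → posterior Inverse-Gamma(19/4, 1251/32)
obs 6: x=-1/2 → posterior Inverse-Gamma(21/4, 1351/32)
obs 7: x=0 → posterior Inverse-Gamma(23/4, 1415/32)
obs 8: x=-1/2 → posterior Inverse-Gamma(25/4, 1515/32)
obs 9: x=3 → posterior Inverse-Gamma(27/4, 1531/32)
obs 10: x=2 → posterior Inverse-Gamma(29/4, 1531/32)
obs 11: x=-5/2 → posterior Inverse-Gamma(31/4, 1855/32)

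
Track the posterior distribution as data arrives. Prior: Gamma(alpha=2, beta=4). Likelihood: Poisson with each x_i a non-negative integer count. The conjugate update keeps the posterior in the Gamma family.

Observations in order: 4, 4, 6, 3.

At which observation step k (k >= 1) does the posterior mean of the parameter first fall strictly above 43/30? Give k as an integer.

k = 2

obs 1: x=4 → posterior Gamma(6, 5)
obs 2: x=4 → posterior Gamma(10, 6)
obs 3: x=6 → posterior Gamma(16, 7)
obs 4: x=3 → posterior Gamma(19, 8)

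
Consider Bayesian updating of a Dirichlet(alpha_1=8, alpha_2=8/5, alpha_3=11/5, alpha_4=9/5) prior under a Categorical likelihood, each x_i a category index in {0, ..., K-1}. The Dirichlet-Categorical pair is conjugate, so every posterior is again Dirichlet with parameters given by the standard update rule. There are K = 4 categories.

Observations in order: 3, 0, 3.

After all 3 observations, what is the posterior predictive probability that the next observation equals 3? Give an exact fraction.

19/83

obs 1: x=3 → posterior Dirichlet(8, 8/5, 11/5, 14/5)
obs 2: x=0 → posterior Dirichlet(9, 8/5, 11/5, 14/5)
obs 3: x=3 → posterior Dirichlet(9, 8/5, 11/5, 19/5)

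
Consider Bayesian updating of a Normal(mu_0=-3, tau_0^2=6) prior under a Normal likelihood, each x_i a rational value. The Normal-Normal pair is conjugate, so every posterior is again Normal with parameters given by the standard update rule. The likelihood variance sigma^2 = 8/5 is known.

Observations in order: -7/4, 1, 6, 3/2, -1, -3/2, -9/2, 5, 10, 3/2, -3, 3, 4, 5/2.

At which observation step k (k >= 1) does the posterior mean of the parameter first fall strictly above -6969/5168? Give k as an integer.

obs 1: x=-7/4 → posterior Normal(-153/76, 24/19)
obs 2: x=1 → posterior Normal(-93/136, 12/17)
obs 3: x=6 → posterior Normal(267/196, 24/49)
obs 4: x=3/2 → posterior Normal(357/256, 3/8)
obs 5: x=-1 → posterior Normal(297/316, 24/79)
obs 6: x=-3/2 → posterior Normal(207/376, 12/47)
obs 7: x=-9/2 → posterior Normal(-63/436, 24/109)
obs 8: x=5 → posterior Normal(237/496, 6/31)
obs 9: x=10 → posterior Normal(837/556, 24/139)
obs 10: x=3/2 → posterior Normal(927/616, 12/77)
obs 11: x=-3 → posterior Normal(747/676, 24/169)
obs 12: x=3 → posterior Normal(927/736, 3/23)
obs 13: x=4 → posterior Normal(1167/796, 24/199)
obs 14: x=5/2 → posterior Normal(1317/856, 12/107)

k = 2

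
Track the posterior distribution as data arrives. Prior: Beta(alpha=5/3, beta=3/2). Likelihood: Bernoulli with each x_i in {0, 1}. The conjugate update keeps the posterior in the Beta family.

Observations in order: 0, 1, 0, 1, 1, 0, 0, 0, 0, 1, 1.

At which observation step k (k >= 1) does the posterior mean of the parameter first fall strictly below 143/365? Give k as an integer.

obs 1: x=0 → posterior Beta(5/3, 5/2)
obs 2: x=1 → posterior Beta(8/3, 5/2)
obs 3: x=0 → posterior Beta(8/3, 7/2)
obs 4: x=1 → posterior Beta(11/3, 7/2)
obs 5: x=1 → posterior Beta(14/3, 7/2)
obs 6: x=0 → posterior Beta(14/3, 9/2)
obs 7: x=0 → posterior Beta(14/3, 11/2)
obs 8: x=0 → posterior Beta(14/3, 13/2)
obs 9: x=0 → posterior Beta(14/3, 15/2)
obs 10: x=1 → posterior Beta(17/3, 15/2)
obs 11: x=1 → posterior Beta(20/3, 15/2)

k = 9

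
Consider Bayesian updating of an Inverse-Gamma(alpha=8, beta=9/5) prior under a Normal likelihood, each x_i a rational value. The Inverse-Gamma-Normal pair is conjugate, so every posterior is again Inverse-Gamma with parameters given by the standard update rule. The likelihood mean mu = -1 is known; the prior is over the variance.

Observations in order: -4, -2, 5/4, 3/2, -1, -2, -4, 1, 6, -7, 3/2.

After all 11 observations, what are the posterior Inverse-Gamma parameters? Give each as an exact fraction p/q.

obs 1: x=-4 → posterior Inverse-Gamma(17/2, 63/10)
obs 2: x=-2 → posterior Inverse-Gamma(9, 34/5)
obs 3: x=5/4 → posterior Inverse-Gamma(19/2, 1493/160)
obs 4: x=3/2 → posterior Inverse-Gamma(10, 1993/160)
obs 5: x=-1 → posterior Inverse-Gamma(21/2, 1993/160)
obs 6: x=-2 → posterior Inverse-Gamma(11, 2073/160)
obs 7: x=-4 → posterior Inverse-Gamma(23/2, 2793/160)
obs 8: x=1 → posterior Inverse-Gamma(12, 3113/160)
obs 9: x=6 → posterior Inverse-Gamma(25/2, 7033/160)
obs 10: x=-7 → posterior Inverse-Gamma(13, 9913/160)
obs 11: x=3/2 → posterior Inverse-Gamma(27/2, 10413/160)

alpha=27/2, beta=10413/160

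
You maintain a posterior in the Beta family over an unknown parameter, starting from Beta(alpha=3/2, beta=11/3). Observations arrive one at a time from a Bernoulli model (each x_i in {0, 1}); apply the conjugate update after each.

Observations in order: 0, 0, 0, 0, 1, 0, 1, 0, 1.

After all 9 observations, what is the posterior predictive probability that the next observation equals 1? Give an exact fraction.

obs 1: x=0 → posterior Beta(3/2, 14/3)
obs 2: x=0 → posterior Beta(3/2, 17/3)
obs 3: x=0 → posterior Beta(3/2, 20/3)
obs 4: x=0 → posterior Beta(3/2, 23/3)
obs 5: x=1 → posterior Beta(5/2, 23/3)
obs 6: x=0 → posterior Beta(5/2, 26/3)
obs 7: x=1 → posterior Beta(7/2, 26/3)
obs 8: x=0 → posterior Beta(7/2, 29/3)
obs 9: x=1 → posterior Beta(9/2, 29/3)

27/85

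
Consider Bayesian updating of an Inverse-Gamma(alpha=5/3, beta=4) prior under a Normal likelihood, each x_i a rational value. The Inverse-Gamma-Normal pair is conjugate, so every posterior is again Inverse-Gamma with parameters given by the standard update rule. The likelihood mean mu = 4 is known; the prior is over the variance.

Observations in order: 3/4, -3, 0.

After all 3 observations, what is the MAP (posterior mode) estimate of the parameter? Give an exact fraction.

4011/400

obs 1: x=3/4 → posterior Inverse-Gamma(13/6, 297/32)
obs 2: x=-3 → posterior Inverse-Gamma(8/3, 1081/32)
obs 3: x=0 → posterior Inverse-Gamma(19/6, 1337/32)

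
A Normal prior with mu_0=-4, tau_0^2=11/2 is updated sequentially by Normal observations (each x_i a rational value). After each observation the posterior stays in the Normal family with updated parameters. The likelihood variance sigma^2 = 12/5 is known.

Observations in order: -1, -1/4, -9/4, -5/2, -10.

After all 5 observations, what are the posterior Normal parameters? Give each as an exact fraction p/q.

mu_0=-976/299, tau_0^2=132/299

obs 1: x=-1 → posterior Normal(-151/79, 132/79)
obs 2: x=-1/4 → posterior Normal(-659/536, 66/67)
obs 3: x=-9/4 → posterior Normal(-577/378, 44/63)
obs 4: x=-5/2 → posterior Normal(-213/122, 33/61)
obs 5: x=-10 → posterior Normal(-976/299, 132/299)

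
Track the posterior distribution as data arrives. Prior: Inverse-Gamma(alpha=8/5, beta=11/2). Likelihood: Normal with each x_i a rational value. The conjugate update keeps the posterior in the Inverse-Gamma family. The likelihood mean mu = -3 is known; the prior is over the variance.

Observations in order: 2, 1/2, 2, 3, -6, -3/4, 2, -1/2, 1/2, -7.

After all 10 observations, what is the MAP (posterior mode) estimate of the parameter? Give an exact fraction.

obs 1: x=2 → posterior Inverse-Gamma(21/10, 18)
obs 2: x=1/2 → posterior Inverse-Gamma(13/5, 193/8)
obs 3: x=2 → posterior Inverse-Gamma(31/10, 293/8)
obs 4: x=3 → posterior Inverse-Gamma(18/5, 437/8)
obs 5: x=-6 → posterior Inverse-Gamma(41/10, 473/8)
obs 6: x=-3/4 → posterior Inverse-Gamma(23/5, 1973/32)
obs 7: x=2 → posterior Inverse-Gamma(51/10, 2373/32)
obs 8: x=-1/2 → posterior Inverse-Gamma(28/5, 2473/32)
obs 9: x=1/2 → posterior Inverse-Gamma(61/10, 2669/32)
obs 10: x=-7 → posterior Inverse-Gamma(33/5, 2925/32)

14625/1216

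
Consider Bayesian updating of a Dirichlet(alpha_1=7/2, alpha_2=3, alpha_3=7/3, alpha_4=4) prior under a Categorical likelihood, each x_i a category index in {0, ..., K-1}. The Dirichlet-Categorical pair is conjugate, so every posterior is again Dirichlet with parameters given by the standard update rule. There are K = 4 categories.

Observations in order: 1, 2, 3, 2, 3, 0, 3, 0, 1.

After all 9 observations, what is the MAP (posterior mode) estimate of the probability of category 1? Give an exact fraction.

24/107

obs 1: x=1 → posterior Dirichlet(7/2, 4, 7/3, 4)
obs 2: x=2 → posterior Dirichlet(7/2, 4, 10/3, 4)
obs 3: x=3 → posterior Dirichlet(7/2, 4, 10/3, 5)
obs 4: x=2 → posterior Dirichlet(7/2, 4, 13/3, 5)
obs 5: x=3 → posterior Dirichlet(7/2, 4, 13/3, 6)
obs 6: x=0 → posterior Dirichlet(9/2, 4, 13/3, 6)
obs 7: x=3 → posterior Dirichlet(9/2, 4, 13/3, 7)
obs 8: x=0 → posterior Dirichlet(11/2, 4, 13/3, 7)
obs 9: x=1 → posterior Dirichlet(11/2, 5, 13/3, 7)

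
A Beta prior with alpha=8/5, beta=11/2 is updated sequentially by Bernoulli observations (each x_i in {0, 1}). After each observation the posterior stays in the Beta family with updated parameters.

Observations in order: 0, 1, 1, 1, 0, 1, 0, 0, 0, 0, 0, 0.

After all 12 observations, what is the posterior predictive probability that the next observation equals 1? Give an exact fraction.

obs 1: x=0 → posterior Beta(8/5, 13/2)
obs 2: x=1 → posterior Beta(13/5, 13/2)
obs 3: x=1 → posterior Beta(18/5, 13/2)
obs 4: x=1 → posterior Beta(23/5, 13/2)
obs 5: x=0 → posterior Beta(23/5, 15/2)
obs 6: x=1 → posterior Beta(28/5, 15/2)
obs 7: x=0 → posterior Beta(28/5, 17/2)
obs 8: x=0 → posterior Beta(28/5, 19/2)
obs 9: x=0 → posterior Beta(28/5, 21/2)
obs 10: x=0 → posterior Beta(28/5, 23/2)
obs 11: x=0 → posterior Beta(28/5, 25/2)
obs 12: x=0 → posterior Beta(28/5, 27/2)

56/191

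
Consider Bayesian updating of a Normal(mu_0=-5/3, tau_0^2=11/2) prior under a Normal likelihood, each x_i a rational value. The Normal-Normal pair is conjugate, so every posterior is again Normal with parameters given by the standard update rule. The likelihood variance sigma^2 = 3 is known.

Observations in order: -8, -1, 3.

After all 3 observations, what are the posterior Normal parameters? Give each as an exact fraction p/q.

mu_0=-76/39, tau_0^2=11/13

obs 1: x=-8 → posterior Normal(-98/17, 33/17)
obs 2: x=-1 → posterior Normal(-109/28, 33/28)
obs 3: x=3 → posterior Normal(-76/39, 11/13)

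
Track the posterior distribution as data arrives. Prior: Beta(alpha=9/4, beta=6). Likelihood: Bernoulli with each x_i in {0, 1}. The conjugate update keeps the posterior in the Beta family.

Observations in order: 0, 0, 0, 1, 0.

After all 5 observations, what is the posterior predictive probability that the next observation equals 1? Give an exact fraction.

13/53

obs 1: x=0 → posterior Beta(9/4, 7)
obs 2: x=0 → posterior Beta(9/4, 8)
obs 3: x=0 → posterior Beta(9/4, 9)
obs 4: x=1 → posterior Beta(13/4, 9)
obs 5: x=0 → posterior Beta(13/4, 10)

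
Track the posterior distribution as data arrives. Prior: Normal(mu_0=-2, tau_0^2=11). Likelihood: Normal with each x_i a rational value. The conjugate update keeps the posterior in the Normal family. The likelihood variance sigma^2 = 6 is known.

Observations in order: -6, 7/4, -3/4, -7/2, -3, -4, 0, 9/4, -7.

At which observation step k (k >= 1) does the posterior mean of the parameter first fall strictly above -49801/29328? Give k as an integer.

obs 1: x=-6 → posterior Normal(-78/17, 66/17)
obs 2: x=7/4 → posterior Normal(-235/112, 33/14)
obs 3: x=-3/4 → posterior Normal(-67/39, 22/13)
obs 4: x=-7/2 → posterior Normal(-211/100, 33/25)
obs 5: x=-3 → posterior Normal(-277/122, 66/61)
obs 6: x=-4 → posterior Normal(-365/144, 11/12)
obs 7: x=0 → posterior Normal(-365/166, 66/83)
obs 8: x=9/4 → posterior Normal(-631/376, 33/47)
obs 9: x=-7 → posterior Normal(-313/140, 22/35)

k = 8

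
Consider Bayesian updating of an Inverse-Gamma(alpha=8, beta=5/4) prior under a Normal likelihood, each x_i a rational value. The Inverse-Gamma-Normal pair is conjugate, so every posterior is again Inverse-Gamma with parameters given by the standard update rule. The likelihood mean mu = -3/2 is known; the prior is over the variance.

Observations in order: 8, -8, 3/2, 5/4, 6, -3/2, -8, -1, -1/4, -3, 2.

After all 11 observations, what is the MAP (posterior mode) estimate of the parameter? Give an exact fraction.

obs 1: x=8 → posterior Inverse-Gamma(17/2, 371/8)
obs 2: x=-8 → posterior Inverse-Gamma(9, 135/2)
obs 3: x=3/2 → posterior Inverse-Gamma(19/2, 72)
obs 4: x=5/4 → posterior Inverse-Gamma(10, 2425/32)
obs 5: x=6 → posterior Inverse-Gamma(21/2, 3325/32)
obs 6: x=-3/2 → posterior Inverse-Gamma(11, 3325/32)
obs 7: x=-8 → posterior Inverse-Gamma(23/2, 4001/32)
obs 8: x=-1 → posterior Inverse-Gamma(12, 4005/32)
obs 9: x=-1/4 → posterior Inverse-Gamma(25/2, 2015/16)
obs 10: x=-3 → posterior Inverse-Gamma(13, 2033/16)
obs 11: x=2 → posterior Inverse-Gamma(27/2, 2131/16)

2131/232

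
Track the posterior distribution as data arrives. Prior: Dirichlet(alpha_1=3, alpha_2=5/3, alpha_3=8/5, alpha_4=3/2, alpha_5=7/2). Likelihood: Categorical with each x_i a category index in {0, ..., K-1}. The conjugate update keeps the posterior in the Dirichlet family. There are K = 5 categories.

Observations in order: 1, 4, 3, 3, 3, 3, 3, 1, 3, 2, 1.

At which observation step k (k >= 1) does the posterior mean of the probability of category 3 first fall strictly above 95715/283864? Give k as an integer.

obs 1: x=1 → posterior Dirichlet(3, 8/3, 8/5, 3/2, 7/2)
obs 2: x=4 → posterior Dirichlet(3, 8/3, 8/5, 3/2, 9/2)
obs 3: x=3 → posterior Dirichlet(3, 8/3, 8/5, 5/2, 9/2)
obs 4: x=3 → posterior Dirichlet(3, 8/3, 8/5, 7/2, 9/2)
obs 5: x=3 → posterior Dirichlet(3, 8/3, 8/5, 9/2, 9/2)
obs 6: x=3 → posterior Dirichlet(3, 8/3, 8/5, 11/2, 9/2)
obs 7: x=3 → posterior Dirichlet(3, 8/3, 8/5, 13/2, 9/2)
obs 8: x=1 → posterior Dirichlet(3, 11/3, 8/5, 13/2, 9/2)
obs 9: x=3 → posterior Dirichlet(3, 11/3, 8/5, 15/2, 9/2)
obs 10: x=2 → posterior Dirichlet(3, 11/3, 13/5, 15/2, 9/2)
obs 11: x=1 → posterior Dirichlet(3, 14/3, 13/5, 15/2, 9/2)

k = 7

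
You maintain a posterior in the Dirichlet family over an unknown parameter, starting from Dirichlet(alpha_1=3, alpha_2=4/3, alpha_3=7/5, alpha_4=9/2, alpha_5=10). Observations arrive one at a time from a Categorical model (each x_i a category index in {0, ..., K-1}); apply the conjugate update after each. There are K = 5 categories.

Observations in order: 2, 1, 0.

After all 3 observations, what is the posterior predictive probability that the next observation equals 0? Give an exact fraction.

obs 1: x=2 → posterior Dirichlet(3, 4/3, 12/5, 9/2, 10)
obs 2: x=1 → posterior Dirichlet(3, 7/3, 12/5, 9/2, 10)
obs 3: x=0 → posterior Dirichlet(4, 7/3, 12/5, 9/2, 10)

120/697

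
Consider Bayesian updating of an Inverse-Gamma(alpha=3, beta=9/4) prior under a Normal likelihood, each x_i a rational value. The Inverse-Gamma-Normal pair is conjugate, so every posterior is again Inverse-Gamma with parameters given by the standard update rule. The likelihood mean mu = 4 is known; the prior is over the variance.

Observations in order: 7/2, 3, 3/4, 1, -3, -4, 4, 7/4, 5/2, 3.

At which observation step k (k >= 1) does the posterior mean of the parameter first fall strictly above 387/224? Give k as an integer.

k = 3

obs 1: x=7/2 → posterior Inverse-Gamma(7/2, 19/8)
obs 2: x=3 → posterior Inverse-Gamma(4, 23/8)
obs 3: x=3/4 → posterior Inverse-Gamma(9/2, 261/32)
obs 4: x=1 → posterior Inverse-Gamma(5, 405/32)
obs 5: x=-3 → posterior Inverse-Gamma(11/2, 1189/32)
obs 6: x=-4 → posterior Inverse-Gamma(6, 2213/32)
obs 7: x=4 → posterior Inverse-Gamma(13/2, 2213/32)
obs 8: x=7/4 → posterior Inverse-Gamma(7, 1147/16)
obs 9: x=5/2 → posterior Inverse-Gamma(15/2, 1165/16)
obs 10: x=3 → posterior Inverse-Gamma(8, 1173/16)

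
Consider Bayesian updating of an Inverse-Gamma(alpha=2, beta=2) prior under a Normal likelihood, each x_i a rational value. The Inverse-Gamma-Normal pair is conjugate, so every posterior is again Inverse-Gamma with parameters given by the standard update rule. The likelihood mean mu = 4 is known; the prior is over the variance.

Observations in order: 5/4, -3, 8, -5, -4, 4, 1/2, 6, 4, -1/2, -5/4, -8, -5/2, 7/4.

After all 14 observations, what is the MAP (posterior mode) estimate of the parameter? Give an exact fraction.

7631/320

obs 1: x=5/4 → posterior Inverse-Gamma(5/2, 185/32)
obs 2: x=-3 → posterior Inverse-Gamma(3, 969/32)
obs 3: x=8 → posterior Inverse-Gamma(7/2, 1225/32)
obs 4: x=-5 → posterior Inverse-Gamma(4, 2521/32)
obs 5: x=-4 → posterior Inverse-Gamma(9/2, 3545/32)
obs 6: x=4 → posterior Inverse-Gamma(5, 3545/32)
obs 7: x=1/2 → posterior Inverse-Gamma(11/2, 3741/32)
obs 8: x=6 → posterior Inverse-Gamma(6, 3805/32)
obs 9: x=4 → posterior Inverse-Gamma(13/2, 3805/32)
obs 10: x=-1/2 → posterior Inverse-Gamma(7, 4129/32)
obs 11: x=-5/4 → posterior Inverse-Gamma(15/2, 2285/16)
obs 12: x=-8 → posterior Inverse-Gamma(8, 3437/16)
obs 13: x=-5/2 → posterior Inverse-Gamma(17/2, 3775/16)
obs 14: x=7/4 → posterior Inverse-Gamma(9, 7631/32)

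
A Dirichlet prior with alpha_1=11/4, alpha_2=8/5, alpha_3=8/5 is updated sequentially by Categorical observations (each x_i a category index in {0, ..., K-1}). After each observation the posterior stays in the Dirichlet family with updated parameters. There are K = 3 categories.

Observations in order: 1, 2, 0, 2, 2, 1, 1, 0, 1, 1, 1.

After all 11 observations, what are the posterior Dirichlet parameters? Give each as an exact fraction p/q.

alpha_1=19/4, alpha_2=38/5, alpha_3=23/5

obs 1: x=1 → posterior Dirichlet(11/4, 13/5, 8/5)
obs 2: x=2 → posterior Dirichlet(11/4, 13/5, 13/5)
obs 3: x=0 → posterior Dirichlet(15/4, 13/5, 13/5)
obs 4: x=2 → posterior Dirichlet(15/4, 13/5, 18/5)
obs 5: x=2 → posterior Dirichlet(15/4, 13/5, 23/5)
obs 6: x=1 → posterior Dirichlet(15/4, 18/5, 23/5)
obs 7: x=1 → posterior Dirichlet(15/4, 23/5, 23/5)
obs 8: x=0 → posterior Dirichlet(19/4, 23/5, 23/5)
obs 9: x=1 → posterior Dirichlet(19/4, 28/5, 23/5)
obs 10: x=1 → posterior Dirichlet(19/4, 33/5, 23/5)
obs 11: x=1 → posterior Dirichlet(19/4, 38/5, 23/5)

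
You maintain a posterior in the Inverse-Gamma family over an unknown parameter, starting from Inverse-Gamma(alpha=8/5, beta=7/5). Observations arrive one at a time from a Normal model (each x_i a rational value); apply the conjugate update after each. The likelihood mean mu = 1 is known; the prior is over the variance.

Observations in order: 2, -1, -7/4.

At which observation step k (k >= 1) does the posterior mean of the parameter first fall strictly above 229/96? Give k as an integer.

obs 1: x=2 → posterior Inverse-Gamma(21/10, 19/10)
obs 2: x=-1 → posterior Inverse-Gamma(13/5, 39/10)
obs 3: x=-7/4 → posterior Inverse-Gamma(31/10, 1229/160)

k = 2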